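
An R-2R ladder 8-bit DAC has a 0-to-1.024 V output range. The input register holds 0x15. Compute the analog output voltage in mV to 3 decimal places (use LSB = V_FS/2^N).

84.000 mV

LSB = 1.024 V / 2^8 = 4.000 mV.
Code 0x15 = 21 decimal.
V_out = 0 + 21 × 0.004 V = 0.084 V.
= 84.000 mV.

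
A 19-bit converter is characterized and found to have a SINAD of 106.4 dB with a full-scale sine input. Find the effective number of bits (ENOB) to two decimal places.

ENOB = (SINAD − 1.76) / 6.02 = (106.4 − 1.76)/6.02 = 17.382.

17.38 bits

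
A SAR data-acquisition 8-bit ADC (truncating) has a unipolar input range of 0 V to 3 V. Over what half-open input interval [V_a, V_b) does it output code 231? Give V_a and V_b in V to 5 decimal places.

LSB = 3/2^8 = 11.719 mV.
V_a = V_low + 231·LSB = 2.70703 V; V_b = V_low + 232·LSB = 2.71875 V.

[2.70703 V, 2.71875 V)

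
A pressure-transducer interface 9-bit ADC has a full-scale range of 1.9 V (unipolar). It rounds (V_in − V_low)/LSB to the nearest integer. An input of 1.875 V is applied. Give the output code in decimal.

With 512 levels over 1.9 V, one step is 3.711 mV.
(V_in − V_low)/LSB = (1.875 − 0) / 0.00371094 = 505.263.
round(505.263) = 505.

code 505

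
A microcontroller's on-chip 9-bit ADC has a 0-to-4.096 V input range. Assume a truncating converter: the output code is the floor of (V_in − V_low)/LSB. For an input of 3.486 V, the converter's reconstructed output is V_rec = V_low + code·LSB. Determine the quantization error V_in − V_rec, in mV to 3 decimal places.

6.000 mV

Step size: 4.096 V ÷ 2^9 = 8.000 mV.
(3.486 − 0)/0.008 = 435.7500; ⌊·⌋ gives code 435.
V_rec = 0 + 435·0.008 = 3.48 V.
Difference: 0.006 V → 6.000 mV.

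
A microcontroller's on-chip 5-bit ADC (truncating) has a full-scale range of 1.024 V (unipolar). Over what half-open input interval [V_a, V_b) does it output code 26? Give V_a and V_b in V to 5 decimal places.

[0.83200 V, 0.86400 V)

LSB = 1.024/2^5 = 32.000 mV.
V_a = V_low + 26·LSB = 0.832 V; V_b = V_low + 27·LSB = 0.864 V.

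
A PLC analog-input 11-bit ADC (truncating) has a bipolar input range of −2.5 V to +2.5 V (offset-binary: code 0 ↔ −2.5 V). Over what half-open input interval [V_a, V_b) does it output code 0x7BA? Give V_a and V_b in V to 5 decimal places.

[2.32910 V, 2.33154 V)

LSB = 5/2^11 = 2.441 mV.
Code 0x7BA = 1978 decimal.
V_a = V_low + 1978·LSB = 2.3291 V; V_b = V_low + 1979·LSB = 2.33154 V.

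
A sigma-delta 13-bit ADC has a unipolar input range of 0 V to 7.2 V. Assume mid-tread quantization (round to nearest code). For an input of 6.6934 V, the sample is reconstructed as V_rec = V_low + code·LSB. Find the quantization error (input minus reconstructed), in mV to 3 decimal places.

Step size: 7.2 V ÷ 2^13 = 0.879 mV.
(V_in − V_low)/LSB = (6.6934 − 0)/0.000878906 = 7615.6018 → code 7616 (round).
V_rec = 0 + 7616·0.000878906 = 6.69375 V.
Difference: -0.00035 V → -0.350 mV.

-0.350 mV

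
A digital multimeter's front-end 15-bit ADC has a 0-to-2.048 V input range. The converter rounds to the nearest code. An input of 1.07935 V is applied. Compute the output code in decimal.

Full-scale span = 2.048 V; LSB = 2.048/2^15 = 62.50 µV.
Input sits at 17269.600 steps above V_low.
So the output code is 17270.

code 17270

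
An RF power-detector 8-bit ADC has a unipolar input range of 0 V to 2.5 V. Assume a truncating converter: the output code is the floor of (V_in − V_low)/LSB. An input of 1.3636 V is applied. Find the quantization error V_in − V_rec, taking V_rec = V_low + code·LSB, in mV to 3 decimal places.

Step size: 2.5 V ÷ 2^8 = 9.766 mV.
(1.3636 − 0)/0.00976562 = 139.6326; ⌊·⌋ gives code 139.
Code 139 maps back to 0 + 139×0.00976562 V = 1.3574219 V.
V_in − V_rec = 0.00617812 V = 6.178 mV.

6.178 mV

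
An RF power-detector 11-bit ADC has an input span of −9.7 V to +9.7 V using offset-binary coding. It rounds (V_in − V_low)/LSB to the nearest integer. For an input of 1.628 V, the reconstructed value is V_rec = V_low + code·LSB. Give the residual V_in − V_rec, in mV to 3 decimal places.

Step size: 19.4 V ÷ 2^11 = 9.473 mV.
(V_in − V_low)/LSB = (1.628 − (−9.7))/0.00947266 = 1195.8631 → code 1196 (round).
Reconstructed: 1.6292969 V.
V_in − V_rec = -0.00129688 V = -1.297 mV.

-1.297 mV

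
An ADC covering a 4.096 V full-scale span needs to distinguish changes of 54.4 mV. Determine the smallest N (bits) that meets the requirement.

Number of steps required ≥ 4.096 V / 54.4 mV = 75.29.
Need 2^N ≥ 75.29; 2^6 = 64, 2^7 = 128.
Minimum N = 7.

7 bits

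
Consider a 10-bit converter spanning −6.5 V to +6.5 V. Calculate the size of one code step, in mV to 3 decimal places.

12.695 mV

Full-scale span = 13 V.
LSB = 13 / 2^10 = 13 / 1024 = 0.0126953 V = 12.695 mV.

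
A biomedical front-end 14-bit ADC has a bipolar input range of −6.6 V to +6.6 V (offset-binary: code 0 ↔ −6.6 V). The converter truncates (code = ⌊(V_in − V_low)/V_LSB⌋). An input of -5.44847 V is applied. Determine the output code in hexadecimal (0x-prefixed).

code 0x595 (decimal 1429)

LSB = 13.2 V / 16384 = 0.806 mV.
Input sits at 1429.293 steps above V_low.
⌊·⌋(1429.293) = 1429.
In hexadecimal (0x-prefixed): 0x595.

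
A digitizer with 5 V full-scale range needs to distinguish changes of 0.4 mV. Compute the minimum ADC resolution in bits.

Number of steps required ≥ 5 V / 0.4 mV = 12500.00.
Need 2^N ≥ 12500.00; 2^13 = 8192, 2^14 = 16384.
Minimum N = 14.

14 bits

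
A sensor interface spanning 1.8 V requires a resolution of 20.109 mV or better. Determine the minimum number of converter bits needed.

7 bits

Number of steps required ≥ 1.8 V / 20.109 mV = 89.51.
Need 2^N ≥ 89.51; 2^6 = 64, 2^7 = 128.
Minimum N = 7.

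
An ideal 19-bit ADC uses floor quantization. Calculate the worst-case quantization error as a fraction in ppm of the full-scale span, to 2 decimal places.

1.91 ppm

Truncating → worst-case error = 1 LSB = V_FS/2^19, so 1e+06/524288 = 1.90735 ppm of full scale.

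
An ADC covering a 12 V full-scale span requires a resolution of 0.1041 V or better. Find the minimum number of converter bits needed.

Number of steps required ≥ 12 V / 0.1041 V = 115.27.
Need 2^N ≥ 115.27; 2^6 = 64, 2^7 = 128.
Minimum N = 7.

7 bits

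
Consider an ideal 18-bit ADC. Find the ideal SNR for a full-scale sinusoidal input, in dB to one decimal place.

SNR ≈ 6.02·N + 1.76 dB = 6.02·18 + 1.76 = 110.12 dB.

110.1 dB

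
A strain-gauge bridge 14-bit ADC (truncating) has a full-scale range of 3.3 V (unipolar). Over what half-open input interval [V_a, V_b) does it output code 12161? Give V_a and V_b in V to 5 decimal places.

LSB = 3.3/2^14 = 201.42 µV.
V_a = V_low + 12161·LSB = 2.44942 V; V_b = V_low + 12162·LSB = 2.44962 V.

[2.44942 V, 2.44962 V)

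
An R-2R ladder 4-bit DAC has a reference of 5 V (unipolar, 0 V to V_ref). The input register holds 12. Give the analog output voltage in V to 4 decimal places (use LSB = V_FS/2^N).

3.7500 V

LSB = 5 V / 2^4 = 312.500 mV.
V_out = 0 + 12 × 0.3125 V = 3.75 V.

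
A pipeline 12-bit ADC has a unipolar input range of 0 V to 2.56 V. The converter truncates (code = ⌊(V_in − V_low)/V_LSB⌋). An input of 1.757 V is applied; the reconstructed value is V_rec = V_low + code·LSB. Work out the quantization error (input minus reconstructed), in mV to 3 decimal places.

One LSB is 2.56 V / 4096 = 0.625 mV.
(1.757 − 0)/0.000625 = 2811.2000; ⌊·⌋ gives code 2811.
V_rec = 0 + 2811·0.000625 = 1.756875 V.
Difference: 0.000125 V → 0.125 mV.

0.125 mV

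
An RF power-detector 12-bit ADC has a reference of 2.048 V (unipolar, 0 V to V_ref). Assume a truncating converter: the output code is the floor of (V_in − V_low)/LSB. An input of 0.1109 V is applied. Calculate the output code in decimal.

code 221

LSB = 2.048 V / 4096 = 0.500 mV.
(V_in − V_low)/LSB = (0.1109 − 0) / 0.0005 = 221.800.
So the output code is 221.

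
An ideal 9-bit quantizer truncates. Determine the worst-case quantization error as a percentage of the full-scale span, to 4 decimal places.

0.1953 %

Truncating → worst-case error = 1 LSB = V_FS/2^9, so 100/512 = 0.195312 % of full scale.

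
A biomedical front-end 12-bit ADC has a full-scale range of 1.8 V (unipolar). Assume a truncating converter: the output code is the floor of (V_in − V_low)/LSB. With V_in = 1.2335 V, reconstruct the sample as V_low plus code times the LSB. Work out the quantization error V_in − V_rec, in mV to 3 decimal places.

Step size: 1.8 V ÷ 2^12 = 439.45 µV.
Scaled input = 2806.8978 LSBs, so code = 2806.
Code 2806 maps back to 0 + 2806×0.000439453 V = 1.2331055 V.
V_in − V_rec = 0.000394531 V = 0.395 mV.

0.395 mV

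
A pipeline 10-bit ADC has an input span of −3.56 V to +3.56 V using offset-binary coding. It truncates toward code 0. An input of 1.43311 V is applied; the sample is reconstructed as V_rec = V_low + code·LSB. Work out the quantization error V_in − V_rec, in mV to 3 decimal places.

LSB = 7.12/2^10 = 6.953 mV.
(1.43311 − (−3.56))/0.00695313 = 718.1102; ⌊·⌋ gives code 718.
Reconstructed: 1.4323438 V.
Error = 1.43311 − 1.4323438 = 0.00076625 V = 0.766 mV.

0.766 mV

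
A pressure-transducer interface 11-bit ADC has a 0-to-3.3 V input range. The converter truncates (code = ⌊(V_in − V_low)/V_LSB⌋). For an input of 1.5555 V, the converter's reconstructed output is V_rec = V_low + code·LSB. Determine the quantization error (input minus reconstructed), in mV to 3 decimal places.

One LSB is 3.3 V / 2048 = 1.611 mV.
(V_in − V_low)/LSB = (1.5555 − 0)/0.00161133 = 965.3527 → code 965 (floor).
V_rec = 0 + 965·0.00161133 = 1.5549316 V.
V_in − V_rec = 0.000568359 V = 0.568 mV.

0.568 mV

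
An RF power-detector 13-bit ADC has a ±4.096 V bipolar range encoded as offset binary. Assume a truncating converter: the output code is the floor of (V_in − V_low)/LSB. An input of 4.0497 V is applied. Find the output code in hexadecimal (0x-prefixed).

code 0x1FD1 (decimal 8145)

With 8192 levels over 8.192 V, one step is 1.000 mV.
(4.0497 − (−4.096)) / 0.001 = 8145.700 LSBs.
Floor → code 8145.
In hexadecimal (0x-prefixed): 0x1FD1.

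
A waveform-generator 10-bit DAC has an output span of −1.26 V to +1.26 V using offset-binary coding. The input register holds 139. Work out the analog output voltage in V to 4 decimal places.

LSB = 2.52 V / 2^10 = 2.461 mV.
V_out = (−1.26) + 139 × 0.00246094 V = -0.91793 V.

-0.9179 V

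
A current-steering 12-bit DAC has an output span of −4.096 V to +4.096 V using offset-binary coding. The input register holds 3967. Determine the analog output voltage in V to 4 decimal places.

LSB = 8.192 V / 2^12 = 2.000 mV.
V_out = (−4.096) + 3967 × 0.002 V = 3.838 V.

3.8380 V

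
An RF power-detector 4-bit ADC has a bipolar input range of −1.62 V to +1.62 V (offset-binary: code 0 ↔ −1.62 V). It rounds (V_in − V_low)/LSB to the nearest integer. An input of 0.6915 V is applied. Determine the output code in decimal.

code 11

Full-scale span = 3.24 V; LSB = 3.24/2^4 = 202.500 mV.
(V_in − V_low)/LSB = (0.6915 − (−1.62)) / 0.2025 = 11.415.
So the output code is 11.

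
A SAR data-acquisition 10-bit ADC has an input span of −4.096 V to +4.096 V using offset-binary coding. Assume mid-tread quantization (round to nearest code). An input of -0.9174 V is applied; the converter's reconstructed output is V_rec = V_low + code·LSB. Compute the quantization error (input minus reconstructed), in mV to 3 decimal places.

2.600 mV

Step size: 8.192 V ÷ 2^10 = 8.000 mV.
(-0.9174 − (−4.096))/0.008 = 397.3250; round gives code 397.
Code 397 maps back to (−4.096) + 397×0.008 V = -0.92 V.
Difference: 0.0026 V → 2.600 mV.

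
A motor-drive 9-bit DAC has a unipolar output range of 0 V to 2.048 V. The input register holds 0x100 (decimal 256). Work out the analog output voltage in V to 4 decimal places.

1.0240 V

LSB = 2.048 V / 2^9 = 4.000 mV.
Code 0x100 = 256 decimal.
V_out = 0 + 256 × 0.004 V = 1.024 V.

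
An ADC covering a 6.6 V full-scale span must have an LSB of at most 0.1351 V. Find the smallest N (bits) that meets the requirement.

6 bits

Number of steps required ≥ 6.6 V / 0.1351 V = 48.85.
Need 2^N ≥ 48.85; 2^5 = 32, 2^6 = 64.
Minimum N = 6.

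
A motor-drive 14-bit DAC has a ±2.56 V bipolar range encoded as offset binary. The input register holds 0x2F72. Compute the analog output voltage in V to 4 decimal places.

1.2356 V

LSB = 5.12 V / 2^14 = 312.50 µV.
Code 0x2F72 = 12146 decimal.
V_out = (−2.56) + 12146 × 0.0003125 V = 1.23562 V.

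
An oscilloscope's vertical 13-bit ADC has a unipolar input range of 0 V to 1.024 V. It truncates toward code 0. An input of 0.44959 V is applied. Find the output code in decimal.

LSB = 1.024 V / 8192 = 125.00 µV.
Input sits at 3596.720 steps above V_low.
So the output code is 3596.

code 3596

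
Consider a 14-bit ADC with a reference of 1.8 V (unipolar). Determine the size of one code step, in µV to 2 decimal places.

109.86 µV

Full-scale span = 1.8 V.
LSB = 1.8 / 2^14 = 1.8 / 16384 = 0.000109863 V = 109.86 µV.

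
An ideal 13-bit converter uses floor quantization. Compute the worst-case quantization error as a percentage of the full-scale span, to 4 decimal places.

0.0122 %

Truncating → worst-case error = 1 LSB = V_FS/2^13, so 100/8192 = 0.012207 % of full scale.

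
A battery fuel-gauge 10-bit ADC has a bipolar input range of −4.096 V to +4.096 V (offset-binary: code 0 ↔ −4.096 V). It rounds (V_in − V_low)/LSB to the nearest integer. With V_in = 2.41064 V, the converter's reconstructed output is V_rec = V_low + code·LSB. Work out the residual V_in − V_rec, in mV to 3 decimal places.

Step size: 8.192 V ÷ 2^10 = 8.000 mV.
(2.41064 − (−4.096))/0.008 = 813.3300; round gives code 813.
V_rec = (−4.096) + 813·0.008 = 2.408 V.
Error = 2.41064 − 2.408 = 0.00264 V = 2.640 mV.

2.640 mV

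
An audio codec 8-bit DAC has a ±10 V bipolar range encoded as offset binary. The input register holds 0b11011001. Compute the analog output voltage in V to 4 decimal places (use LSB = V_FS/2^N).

LSB = 20 V / 2^8 = 78.125 mV.
Code 0b11011001 = 217 decimal.
V_out = (−10) + 217 × 0.078125 V = 6.95312 V.

6.9531 V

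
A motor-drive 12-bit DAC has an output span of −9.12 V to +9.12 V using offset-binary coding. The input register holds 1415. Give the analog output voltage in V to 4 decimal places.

LSB = 18.24 V / 2^12 = 4.453 mV.
V_out = (−9.12) + 1415 × 0.00445312 V = -2.81883 V.

-2.8188 V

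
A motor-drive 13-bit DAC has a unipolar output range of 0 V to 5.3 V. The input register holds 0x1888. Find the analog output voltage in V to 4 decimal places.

LSB = 5.3 V / 2^13 = 0.647 mV.
Code 0x1888 = 6280 decimal.
V_out = 0 + 6280 × 0.000646973 V = 4.06299 V.

4.0630 V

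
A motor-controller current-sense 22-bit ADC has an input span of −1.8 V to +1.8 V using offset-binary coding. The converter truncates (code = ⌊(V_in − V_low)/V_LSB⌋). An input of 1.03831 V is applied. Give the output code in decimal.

code 3306870

Full-scale span = 3.6 V; LSB = 3.6/2^22 = 0.86 µV.
Input sits at 3306870.830 steps above V_low.
So the output code is 3306870.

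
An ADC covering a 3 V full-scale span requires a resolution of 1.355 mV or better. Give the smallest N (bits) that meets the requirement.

12 bits

Number of steps required ≥ 3 V / 1.355 mV = 2214.02.
Need 2^N ≥ 2214.02; 2^11 = 2048, 2^12 = 4096.
Minimum N = 12.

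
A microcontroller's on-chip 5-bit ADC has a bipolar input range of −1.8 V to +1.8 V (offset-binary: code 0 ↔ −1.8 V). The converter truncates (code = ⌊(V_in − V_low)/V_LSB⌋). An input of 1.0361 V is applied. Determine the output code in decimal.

With 32 levels over 3.6 V, one step is 112.500 mV.
(1.0361 − (−1.8)) / 0.1125 = 25.210 LSBs.
Floor → code 25.

code 25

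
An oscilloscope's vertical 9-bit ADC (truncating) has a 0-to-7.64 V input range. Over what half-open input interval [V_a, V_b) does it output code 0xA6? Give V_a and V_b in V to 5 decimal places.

[2.47703 V, 2.49195 V)

LSB = 7.64/2^9 = 14.922 mV.
Code 0xA6 = 166 decimal.
V_a = V_low + 166·LSB = 2.47703 V; V_b = V_low + 167·LSB = 2.49195 V.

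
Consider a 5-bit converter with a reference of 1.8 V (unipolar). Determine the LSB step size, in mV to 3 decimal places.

56.250 mV

Full-scale span = 1.8 V.
LSB = 1.8 / 2^5 = 1.8 / 32 = 0.05625 V = 56.250 mV.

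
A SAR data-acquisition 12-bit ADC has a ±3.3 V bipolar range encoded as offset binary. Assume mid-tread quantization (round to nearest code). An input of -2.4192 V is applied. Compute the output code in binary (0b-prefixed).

LSB = 6.6 V / 4096 = 1.611 mV.
Input sits at 546.630 steps above V_low.
round(546.630) = 547.
In binary (0b-prefixed): 0b1000100011.

code 0b1000100011 (decimal 547)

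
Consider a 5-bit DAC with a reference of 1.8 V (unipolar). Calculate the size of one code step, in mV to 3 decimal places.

56.250 mV

Full-scale span = 1.8 V.
LSB = 1.8 / 2^5 = 1.8 / 32 = 0.05625 V = 56.250 mV.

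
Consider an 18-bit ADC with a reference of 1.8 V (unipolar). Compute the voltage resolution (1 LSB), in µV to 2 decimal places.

Full-scale span = 1.8 V.
LSB = 1.8 / 2^18 = 1.8 / 262144 = 6.86646e-06 V = 6.87 µV.

6.87 µV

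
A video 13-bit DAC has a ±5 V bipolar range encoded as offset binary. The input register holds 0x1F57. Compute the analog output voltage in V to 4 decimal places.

4.7937 V

LSB = 10 V / 2^13 = 1.221 mV.
Code 0x1F57 = 8023 decimal.
V_out = (−5) + 8023 × 0.0012207 V = 4.7937 V.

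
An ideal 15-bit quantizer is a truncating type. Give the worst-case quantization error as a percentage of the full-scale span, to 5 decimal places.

0.00305 %

Truncating → worst-case error = 1 LSB = V_FS/2^15, so 100/32768 = 0.00305176 % of full scale.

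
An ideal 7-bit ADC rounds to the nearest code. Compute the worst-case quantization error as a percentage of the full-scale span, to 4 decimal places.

0.3906 %

Rounding → worst-case error = ½ LSB = V_FS/2^8, so 100/256 = 0.390625 % of full scale.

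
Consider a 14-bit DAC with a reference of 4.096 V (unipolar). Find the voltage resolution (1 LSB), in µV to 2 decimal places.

Full-scale span = 4.096 V.
LSB = 4.096 / 2^14 = 4.096 / 16384 = 0.00025 V = 250.00 µV.

250.00 µV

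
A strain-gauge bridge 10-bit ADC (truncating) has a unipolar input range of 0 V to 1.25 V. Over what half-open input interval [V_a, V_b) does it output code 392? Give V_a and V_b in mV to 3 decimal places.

LSB = 1.25/2^10 = 1.221 mV.
V_a = V_low + 392·LSB = 0.478516 V; V_b = V_low + 393·LSB = 0.479736 V.

[478.516 mV, 479.736 mV)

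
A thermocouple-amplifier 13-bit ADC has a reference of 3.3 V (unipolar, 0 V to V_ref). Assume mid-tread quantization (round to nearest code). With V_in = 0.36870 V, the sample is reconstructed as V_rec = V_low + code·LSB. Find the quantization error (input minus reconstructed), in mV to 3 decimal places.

One LSB is 3.3 V / 8192 = 402.83 µV.
(V_in − V_low)/LSB = (0.36870 − 0)/0.000402832 = 915.2698 → code 915 (round).
Reconstructed: 0.36859131 V.
V_in − V_rec = 0.000108691 V = 0.109 mV.

0.109 mV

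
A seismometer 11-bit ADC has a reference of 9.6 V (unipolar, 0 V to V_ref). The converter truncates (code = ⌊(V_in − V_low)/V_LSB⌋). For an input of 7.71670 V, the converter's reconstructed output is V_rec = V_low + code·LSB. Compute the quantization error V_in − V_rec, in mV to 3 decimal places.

1.075 mV

One LSB is 9.6 V / 2048 = 4.688 mV.
(7.71670 − 0)/0.0046875 = 1646.2293; ⌊·⌋ gives code 1646.
Code 1646 maps back to 0 + 1646×0.0046875 V = 7.715625 V.
V_in − V_rec = 0.001075 V = 1.075 mV.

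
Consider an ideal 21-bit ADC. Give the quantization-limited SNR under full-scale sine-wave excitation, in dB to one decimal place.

SNR ≈ 6.02·N + 1.76 dB = 6.02·21 + 1.76 = 128.18 dB.

128.2 dB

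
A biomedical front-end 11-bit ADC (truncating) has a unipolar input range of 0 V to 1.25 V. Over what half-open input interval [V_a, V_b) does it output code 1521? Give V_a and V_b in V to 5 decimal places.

LSB = 1.25/2^11 = 0.610 mV.
V_a = V_low + 1521·LSB = 0.928345 V; V_b = V_low + 1522·LSB = 0.928955 V.

[0.92834 V, 0.92896 V)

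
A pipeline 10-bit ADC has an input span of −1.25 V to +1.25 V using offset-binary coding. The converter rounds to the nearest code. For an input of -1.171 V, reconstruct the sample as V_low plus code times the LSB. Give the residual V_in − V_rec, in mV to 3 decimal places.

LSB = 2.5/2^10 = 2.441 mV.
(-1.171 − (−1.25))/0.00244141 = 32.3584; round gives code 32.
Reconstructed: -1.171875 V.
V_in − V_rec = 0.000875 V = 0.875 mV.

0.875 mV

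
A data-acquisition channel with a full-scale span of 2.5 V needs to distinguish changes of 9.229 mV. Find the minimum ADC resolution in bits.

Number of steps required ≥ 2.5 V / 9.229 mV = 270.89.
Need 2^N ≥ 270.89; 2^8 = 256, 2^9 = 512.
Minimum N = 9.

9 bits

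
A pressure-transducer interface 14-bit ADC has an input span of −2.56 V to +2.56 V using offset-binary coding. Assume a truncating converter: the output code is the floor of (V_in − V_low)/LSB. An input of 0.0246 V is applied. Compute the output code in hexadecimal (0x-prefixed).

Full-scale span = 5.12 V; LSB = 5.12/2^14 = 312.50 µV.
(0.0246 − (−2.56)) / 0.0003125 = 8270.720 LSBs.
Floor → code 8270.
In hexadecimal (0x-prefixed): 0x204E.

code 0x204E (decimal 8270)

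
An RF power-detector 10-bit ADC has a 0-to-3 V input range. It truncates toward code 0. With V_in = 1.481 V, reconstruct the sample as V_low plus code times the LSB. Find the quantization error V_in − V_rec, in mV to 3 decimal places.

One LSB is 3 V / 1024 = 2.930 mV.
Scaled input = 505.5147 LSBs, so code = 505.
Code 505 maps back to 0 + 505×0.00292969 V = 1.4794922 V.
Error = 1.481 − 1.4794922 = 0.00150781 V = 1.508 mV.

1.508 mV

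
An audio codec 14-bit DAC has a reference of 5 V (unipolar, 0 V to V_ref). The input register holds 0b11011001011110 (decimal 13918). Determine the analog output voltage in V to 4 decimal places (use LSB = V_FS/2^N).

4.2474 V

LSB = 5 V / 2^14 = 305.18 µV.
Code 0b11011001011110 = 13918 decimal.
V_out = 0 + 13918 × 0.000305176 V = 4.24744 V.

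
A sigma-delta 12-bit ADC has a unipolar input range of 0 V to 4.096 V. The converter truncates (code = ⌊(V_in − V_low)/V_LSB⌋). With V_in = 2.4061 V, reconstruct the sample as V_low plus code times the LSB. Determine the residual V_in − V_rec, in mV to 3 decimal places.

0.100 mV

One LSB is 4.096 V / 4096 = 1.000 mV.
(V_in − V_low)/LSB = (2.4061 − 0)/0.001 = 2406.1000 → code 2406 (floor).
V_rec = 0 + 2406·0.001 = 2.406 V.
V_in − V_rec = 0.0001 V = 0.100 mV.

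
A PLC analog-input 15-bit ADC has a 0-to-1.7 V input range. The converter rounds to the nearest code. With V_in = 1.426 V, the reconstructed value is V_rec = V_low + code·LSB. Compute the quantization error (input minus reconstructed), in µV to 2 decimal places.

-22.34 µV

Step size: 1.7 V ÷ 2^15 = 51.88 µV.
Scaled input = 27486.5694 LSBs, so code = 27487.
Reconstructed: 1.4260223 V.
Difference: -2.23389e-05 V → -22.34 µV.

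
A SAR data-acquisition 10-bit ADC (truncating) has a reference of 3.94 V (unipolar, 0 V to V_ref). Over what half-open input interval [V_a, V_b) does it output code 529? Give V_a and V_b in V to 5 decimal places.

[2.03541 V, 2.03926 V)

LSB = 3.94/2^10 = 3.848 mV.
V_a = V_low + 529·LSB = 2.03541 V; V_b = V_low + 530·LSB = 2.03926 V.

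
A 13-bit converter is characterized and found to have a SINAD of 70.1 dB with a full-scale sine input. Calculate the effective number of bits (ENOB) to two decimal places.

ENOB = (SINAD − 1.76) / 6.02 = (70.1 − 1.76)/6.02 = 11.352.

11.35 bits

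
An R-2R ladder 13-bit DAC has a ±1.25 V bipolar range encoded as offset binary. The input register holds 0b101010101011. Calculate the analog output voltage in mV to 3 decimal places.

LSB = 2.5 V / 2^13 = 305.18 µV.
Code 0b101010101011 = 2731 decimal.
V_out = (−1.25) + 2731 × 0.000305176 V = -0.416565 V.
= -416.565 mV.

-416.565 mV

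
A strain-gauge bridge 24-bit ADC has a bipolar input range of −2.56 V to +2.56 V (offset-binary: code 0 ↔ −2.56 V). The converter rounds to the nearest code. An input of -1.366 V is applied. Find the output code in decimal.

With 16777216 levels over 5.12 V, one step is 0.31 µV.
Input sits at 3912499.200 steps above V_low.
round(3912499.200) = 3912499.

code 3912499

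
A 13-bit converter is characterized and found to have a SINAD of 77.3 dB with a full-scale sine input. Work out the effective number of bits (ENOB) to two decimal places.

12.55 bits

ENOB = (SINAD − 1.76) / 6.02 = (77.3 − 1.76)/6.02 = 12.548.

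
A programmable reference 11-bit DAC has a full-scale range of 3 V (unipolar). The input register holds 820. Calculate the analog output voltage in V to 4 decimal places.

LSB = 3 V / 2^11 = 1.465 mV.
V_out = 0 + 820 × 0.00146484 V = 1.20117 V.

1.2012 V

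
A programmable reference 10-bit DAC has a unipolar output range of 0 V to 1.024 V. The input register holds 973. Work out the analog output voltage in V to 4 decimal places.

LSB = 1.024 V / 2^10 = 1.000 mV.
V_out = 0 + 973 × 0.001 V = 0.973 V.

0.9730 V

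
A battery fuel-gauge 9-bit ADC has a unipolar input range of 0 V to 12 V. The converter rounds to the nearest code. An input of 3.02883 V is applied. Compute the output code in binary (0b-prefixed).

code 0b10000001 (decimal 129)

Full-scale span = 12 V; LSB = 12/2^9 = 23.438 mV.
(3.02883 − 0) / 0.0234375 = 129.230 LSBs.
So the output code is 129.
In binary (0b-prefixed): 0b10000001.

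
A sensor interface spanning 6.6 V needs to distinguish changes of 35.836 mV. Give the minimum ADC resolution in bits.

8 bits

Number of steps required ≥ 6.6 V / 35.836 mV = 184.17.
Need 2^N ≥ 184.17; 2^7 = 128, 2^8 = 256.
Minimum N = 8.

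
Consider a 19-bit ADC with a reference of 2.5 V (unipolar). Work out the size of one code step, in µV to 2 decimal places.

Full-scale span = 2.5 V.
LSB = 2.5 / 2^19 = 2.5 / 524288 = 4.76837e-06 V = 4.77 µV.

4.77 µV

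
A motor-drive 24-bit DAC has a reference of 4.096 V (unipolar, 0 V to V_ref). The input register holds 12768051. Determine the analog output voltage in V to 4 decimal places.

LSB = 4.096 V / 2^24 = 0.24 µV.
V_out = 0 + 12768051 × 2.44141e-07 V = 3.1172 V.

3.1172 V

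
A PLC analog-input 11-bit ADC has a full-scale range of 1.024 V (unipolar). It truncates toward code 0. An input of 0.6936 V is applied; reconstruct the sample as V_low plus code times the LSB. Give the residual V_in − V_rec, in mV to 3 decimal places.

0.100 mV

Step size: 1.024 V ÷ 2^11 = 0.500 mV.
Scaled input = 1387.2000 LSBs, so code = 1387.
V_rec = 0 + 1387·0.0005 = 0.6935 V.
V_in − V_rec = 0.0001 V = 0.100 mV.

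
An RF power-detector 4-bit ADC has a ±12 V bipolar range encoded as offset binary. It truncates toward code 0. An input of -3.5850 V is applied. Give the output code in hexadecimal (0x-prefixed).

code 0x5 (decimal 5)

Full-scale span = 24 V; LSB = 24/2^4 = 1.5000 V.
Input sits at 5.610 steps above V_low.
Floor → code 5.
In hexadecimal (0x-prefixed): 0x5.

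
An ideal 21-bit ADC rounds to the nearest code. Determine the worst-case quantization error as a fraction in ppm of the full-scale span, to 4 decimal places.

Rounding → worst-case error = ½ LSB = V_FS/2^22, so 1e+06/4194304 = 0.238419 ppm of full scale.

0.2384 ppm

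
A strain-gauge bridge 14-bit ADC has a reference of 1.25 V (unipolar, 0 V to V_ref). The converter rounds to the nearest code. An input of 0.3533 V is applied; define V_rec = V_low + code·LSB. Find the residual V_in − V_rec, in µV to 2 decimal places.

Step size: 1.25 V ÷ 2^14 = 76.29 µV.
Scaled input = 4630.7738 LSBs, so code = 4631.
Code 4631 maps back to 0 + 4631×7.62939e-05 V = 0.35331726 V.
V_in − V_rec = -1.72607e-05 V = -17.26 µV.

-17.26 µV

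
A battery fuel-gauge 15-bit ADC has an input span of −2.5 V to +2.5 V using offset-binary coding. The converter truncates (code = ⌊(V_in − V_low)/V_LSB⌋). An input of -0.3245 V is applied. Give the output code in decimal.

LSB = 5 V / 32768 = 152.59 µV.
Input sits at 14257.357 steps above V_low.
⌊·⌋(14257.357) = 14257.

code 14257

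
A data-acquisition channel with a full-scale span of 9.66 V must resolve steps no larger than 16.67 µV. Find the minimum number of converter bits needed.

Number of steps required ≥ 9.66 V / 16.67 µV = 579484.10.
Need 2^N ≥ 579484.10; 2^19 = 524288, 2^20 = 1048576.
Minimum N = 20.

20 bits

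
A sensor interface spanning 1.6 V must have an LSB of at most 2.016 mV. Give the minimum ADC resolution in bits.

Number of steps required ≥ 1.6 V / 2.016 mV = 793.65.
Need 2^N ≥ 793.65; 2^9 = 512, 2^10 = 1024.
Minimum N = 10.

10 bits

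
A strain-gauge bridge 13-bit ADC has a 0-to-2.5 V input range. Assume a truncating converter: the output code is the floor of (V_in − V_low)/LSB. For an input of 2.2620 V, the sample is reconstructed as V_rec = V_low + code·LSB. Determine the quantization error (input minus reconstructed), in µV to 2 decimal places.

37.11 µV

Step size: 2.5 V ÷ 2^13 = 305.18 µV.
(2.2620 − 0)/0.000305176 = 7412.1216; ⌊·⌋ gives code 7412.
V_rec = 0 + 7412·0.000305176 = 2.2619629 V.
Difference: 3.71094e-05 V → 37.11 µV.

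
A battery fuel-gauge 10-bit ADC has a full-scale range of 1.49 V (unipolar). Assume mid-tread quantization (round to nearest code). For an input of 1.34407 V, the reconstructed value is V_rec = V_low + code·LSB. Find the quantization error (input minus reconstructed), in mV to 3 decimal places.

One LSB is 1.49 V / 1024 = 1.455 mV.
(V_in − V_low)/LSB = (1.34407 − 0)/0.00145508 = 923.7099 → code 924 (round).
Code 924 maps back to 0 + 924×0.00145508 V = 1.3444922 V.
Error = 1.34407 − 1.3444922 = -0.000422187 V = -0.422 mV.

-0.422 mV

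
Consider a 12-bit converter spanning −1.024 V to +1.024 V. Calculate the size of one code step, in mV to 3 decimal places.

Full-scale span = 2.048 V.
LSB = 2.048 / 2^12 = 2.048 / 4096 = 0.0005 V = 0.500 mV.

0.500 mV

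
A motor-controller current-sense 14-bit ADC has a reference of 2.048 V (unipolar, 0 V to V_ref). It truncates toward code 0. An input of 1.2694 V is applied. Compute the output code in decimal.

LSB = 2.048 V / 16384 = 125.00 µV.
(V_in − V_low)/LSB = (1.2694 − 0) / 0.000125 = 10155.200.
So the output code is 10155.

code 10155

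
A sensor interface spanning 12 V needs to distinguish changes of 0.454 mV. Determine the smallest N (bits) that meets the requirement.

15 bits

Number of steps required ≥ 12 V / 0.454 mV = 26431.72.
Need 2^N ≥ 26431.72; 2^14 = 16384, 2^15 = 32768.
Minimum N = 15.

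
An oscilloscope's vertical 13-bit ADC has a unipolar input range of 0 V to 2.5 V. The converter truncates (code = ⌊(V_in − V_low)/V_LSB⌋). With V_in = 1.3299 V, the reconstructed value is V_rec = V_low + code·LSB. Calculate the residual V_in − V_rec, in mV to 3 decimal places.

0.249 mV

LSB = 2.5/2^13 = 305.18 µV.
(V_in − V_low)/LSB = (1.3299 − 0)/0.000305176 = 4357.8163 → code 4357 (floor).
Reconstructed: 1.3296509 V.
Error = 1.3299 − 1.3296509 = 0.000249121 V = 0.249 mV.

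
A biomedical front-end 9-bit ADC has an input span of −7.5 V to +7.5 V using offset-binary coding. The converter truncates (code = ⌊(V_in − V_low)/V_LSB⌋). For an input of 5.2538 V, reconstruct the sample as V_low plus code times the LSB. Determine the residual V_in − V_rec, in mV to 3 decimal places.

LSB = 15/2^9 = 29.297 mV.
Scaled input = 435.3297 LSBs, so code = 435.
V_rec = (−7.5) + 435·0.0292969 = 5.2441406 V.
V_in − V_rec = 0.00965937 V = 9.659 mV.

9.659 mV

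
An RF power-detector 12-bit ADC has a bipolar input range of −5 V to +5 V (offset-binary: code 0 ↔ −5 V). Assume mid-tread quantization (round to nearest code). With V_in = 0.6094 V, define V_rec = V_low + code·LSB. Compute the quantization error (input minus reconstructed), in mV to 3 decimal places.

LSB = 10/2^12 = 2.441 mV.
(0.6094 − (−5))/0.00244141 = 2297.6102; round gives code 2298.
V_rec = (−5) + 2298·0.00244141 = 0.61035156 V.
V_in − V_rec = -0.000951563 V = -0.952 mV.

-0.952 mV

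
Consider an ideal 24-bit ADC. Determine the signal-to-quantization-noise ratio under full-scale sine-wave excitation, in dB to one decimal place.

SNR ≈ 6.02·N + 1.76 dB = 6.02·24 + 1.76 = 146.24 dB.

146.2 dB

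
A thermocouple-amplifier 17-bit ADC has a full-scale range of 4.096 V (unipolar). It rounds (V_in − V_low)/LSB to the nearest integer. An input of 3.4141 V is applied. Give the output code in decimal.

code 109251

With 131072 levels over 4.096 V, one step is 31.25 µV.
(V_in − V_low)/LSB = (3.4141 − 0) / 3.125e-05 = 109251.200.
round(109251.200) = 109251.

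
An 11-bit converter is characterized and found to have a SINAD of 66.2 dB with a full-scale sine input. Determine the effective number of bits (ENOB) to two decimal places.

ENOB = (SINAD − 1.76) / 6.02 = (66.2 − 1.76)/6.02 = 10.704.

10.70 bits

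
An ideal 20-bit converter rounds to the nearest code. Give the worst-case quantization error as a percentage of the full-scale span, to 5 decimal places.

0.00005 %

Rounding → worst-case error = ½ LSB = V_FS/2^21, so 100/2097152 = 4.76837e-05 % of full scale.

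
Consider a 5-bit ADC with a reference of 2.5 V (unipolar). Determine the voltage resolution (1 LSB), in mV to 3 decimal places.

78.125 mV

Full-scale span = 2.5 V.
LSB = 2.5 / 2^5 = 2.5 / 32 = 0.078125 V = 78.125 mV.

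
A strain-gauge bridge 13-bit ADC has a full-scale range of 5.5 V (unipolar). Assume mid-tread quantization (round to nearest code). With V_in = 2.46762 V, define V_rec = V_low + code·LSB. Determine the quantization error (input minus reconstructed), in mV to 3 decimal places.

0.274 mV

LSB = 5.5/2^13 = 0.671 mV.
(2.46762 − 0)/0.000671387 = 3675.4078; round gives code 3675.
Code 3675 maps back to 0 + 3675×0.000671387 V = 2.4673462 V.
V_in − V_rec = 0.000273809 V = 0.274 mV.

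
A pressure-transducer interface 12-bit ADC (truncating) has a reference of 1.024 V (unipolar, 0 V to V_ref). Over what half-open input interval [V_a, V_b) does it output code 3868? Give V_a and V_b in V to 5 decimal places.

LSB = 1.024/2^12 = 250.00 µV.
V_a = V_low + 3868·LSB = 0.967 V; V_b = V_low + 3869·LSB = 0.96725 V.

[0.96700 V, 0.96725 V)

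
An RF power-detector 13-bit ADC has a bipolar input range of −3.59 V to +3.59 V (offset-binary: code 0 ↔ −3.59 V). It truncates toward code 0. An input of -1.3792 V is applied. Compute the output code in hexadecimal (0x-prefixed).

code 0x9DA (decimal 2522)

With 8192 levels over 7.18 V, one step is 0.876 mV.
(V_in − V_low)/LSB = (-1.3792 − (−3.59)) / 0.000876465 = 2522.406.
Floor → code 2522.
In hexadecimal (0x-prefixed): 0x9DA.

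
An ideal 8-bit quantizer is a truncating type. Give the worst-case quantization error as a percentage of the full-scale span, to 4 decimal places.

Truncating → worst-case error = 1 LSB = V_FS/2^8, so 100/256 = 0.390625 % of full scale.

0.3906 %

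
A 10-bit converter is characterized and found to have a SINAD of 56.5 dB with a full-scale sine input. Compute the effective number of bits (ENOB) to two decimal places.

ENOB = (SINAD − 1.76) / 6.02 = (56.5 − 1.76)/6.02 = 9.093.

9.09 bits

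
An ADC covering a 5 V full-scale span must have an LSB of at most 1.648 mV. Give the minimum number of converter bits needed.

12 bits

Number of steps required ≥ 5 V / 1.648 mV = 3033.98.
Need 2^N ≥ 3033.98; 2^11 = 2048, 2^12 = 4096.
Minimum N = 12.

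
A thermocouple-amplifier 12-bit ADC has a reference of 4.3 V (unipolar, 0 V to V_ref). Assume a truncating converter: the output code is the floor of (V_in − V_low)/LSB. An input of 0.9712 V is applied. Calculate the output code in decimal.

code 925

Full-scale span = 4.3 V; LSB = 4.3/2^12 = 1.050 mV.
(V_in − V_low)/LSB = (0.9712 − 0) / 0.0010498 = 925.124.
Floor → code 925.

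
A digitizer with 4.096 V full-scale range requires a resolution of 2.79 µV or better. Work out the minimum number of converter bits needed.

Number of steps required ≥ 4.096 V / 2.79 µV = 1468100.36.
Need 2^N ≥ 1468100.36; 2^20 = 1048576, 2^21 = 2097152.
Minimum N = 21.

21 bits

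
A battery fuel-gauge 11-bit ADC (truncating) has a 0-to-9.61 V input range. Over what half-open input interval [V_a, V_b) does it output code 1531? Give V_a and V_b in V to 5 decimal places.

[7.18404 V, 7.18873 V)

LSB = 9.61/2^11 = 4.692 mV.
V_a = V_low + 1531·LSB = 7.18404 V; V_b = V_low + 1532·LSB = 7.18873 V.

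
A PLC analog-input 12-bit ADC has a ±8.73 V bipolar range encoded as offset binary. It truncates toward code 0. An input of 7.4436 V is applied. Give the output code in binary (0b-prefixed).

code 0b111011010010 (decimal 3794)

With 4096 levels over 17.46 V, one step is 4.263 mV.
(7.4436 − (−8.73)) / 0.0042627 = 3794.219 LSBs.
⌊·⌋(3794.219) = 3794.
In binary (0b-prefixed): 0b111011010010.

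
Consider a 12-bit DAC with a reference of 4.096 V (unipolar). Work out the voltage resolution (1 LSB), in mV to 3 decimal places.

Full-scale span = 4.096 V.
LSB = 4.096 / 2^12 = 4.096 / 4096 = 0.001 V = 1.000 mV.

1.000 mV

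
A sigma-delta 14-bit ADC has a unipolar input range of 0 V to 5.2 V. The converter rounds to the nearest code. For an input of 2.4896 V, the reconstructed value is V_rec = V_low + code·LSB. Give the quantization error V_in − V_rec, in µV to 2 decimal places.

49.22 µV

LSB = 5.2/2^14 = 317.38 µV.
(2.4896 − 0)/0.000317383 = 7844.1551; round gives code 7844.
Reconstructed: 2.4895508 V.
Error = 2.4896 − 2.4895508 = 4.92188e-05 V = 49.22 µV.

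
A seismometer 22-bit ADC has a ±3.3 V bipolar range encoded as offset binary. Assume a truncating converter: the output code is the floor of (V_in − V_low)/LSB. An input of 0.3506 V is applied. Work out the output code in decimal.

code 2319958

Full-scale span = 6.6 V; LSB = 6.6/2^22 = 1.57 µV.
Input sits at 2319958.512 steps above V_low.
So the output code is 2319958.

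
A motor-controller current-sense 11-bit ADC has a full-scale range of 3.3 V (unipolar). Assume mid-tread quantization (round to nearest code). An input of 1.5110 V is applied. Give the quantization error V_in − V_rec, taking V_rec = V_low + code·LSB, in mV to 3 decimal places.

Step size: 3.3 V ÷ 2^11 = 1.611 mV.
(1.5110 − 0)/0.00161133 = 937.7358; round gives code 938.
Code 938 maps back to 0 + 938×0.00161133 V = 1.5114258 V.
Difference: -0.000425781 V → -0.426 mV.

-0.426 mV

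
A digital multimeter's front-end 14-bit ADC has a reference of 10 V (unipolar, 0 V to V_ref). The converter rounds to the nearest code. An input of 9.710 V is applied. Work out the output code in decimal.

LSB = 10 V / 16384 = 0.610 mV.
Input sits at 15908.864 steps above V_low.
Round → code 15909.

code 15909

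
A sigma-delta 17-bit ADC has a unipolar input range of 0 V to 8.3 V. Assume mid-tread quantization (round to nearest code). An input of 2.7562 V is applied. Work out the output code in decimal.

With 131072 levels over 8.3 V, one step is 63.32 µV.
(V_in − V_low)/LSB = (2.7562 − 0) / 6.3324e-05 = 43525.379.
round(43525.379) = 43525.

code 43525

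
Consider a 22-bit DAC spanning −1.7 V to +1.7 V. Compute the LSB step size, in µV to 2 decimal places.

Full-scale span = 3.4 V.
LSB = 3.4 / 2^22 = 3.4 / 4194304 = 8.10623e-07 V = 0.81 µV.

0.81 µV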